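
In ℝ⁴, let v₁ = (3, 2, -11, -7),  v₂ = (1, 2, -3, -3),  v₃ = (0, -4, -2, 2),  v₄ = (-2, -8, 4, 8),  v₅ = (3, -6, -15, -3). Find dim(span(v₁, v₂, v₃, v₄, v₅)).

Row-reduce the 5×4 matrix with these as rows.
There are 2 pivot columns, so rank = 2.
(With 5 elements in a 4-dimensional space the rank is at most 4.)

2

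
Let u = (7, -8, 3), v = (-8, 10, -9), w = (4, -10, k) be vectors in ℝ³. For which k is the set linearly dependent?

k = 37

Place the vectors as rows of a 3×3 matrix; dependence ⇔ determinant zero.
Cofactor expansion gives det = 6*k - 222.
Setting this to zero gives k = 37.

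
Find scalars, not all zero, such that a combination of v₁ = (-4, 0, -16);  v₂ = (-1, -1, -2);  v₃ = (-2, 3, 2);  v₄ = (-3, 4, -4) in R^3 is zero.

v₁ - 2v₂ + 2v₃ - 2v₄ = 0

Row-reduce the matrix with v₁, v₂, v₃, v₄ as columns; the null space gives the coefficients.
One solution (up to scaling) is (1, -2, 2, -2).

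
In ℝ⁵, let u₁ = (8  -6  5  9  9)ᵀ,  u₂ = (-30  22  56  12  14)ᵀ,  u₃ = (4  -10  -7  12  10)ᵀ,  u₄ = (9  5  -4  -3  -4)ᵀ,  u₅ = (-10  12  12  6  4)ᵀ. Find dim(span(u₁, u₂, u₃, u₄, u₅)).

dim = 4

Form the matrix with u₁, u₂, u₃, u₄, u₅ as columns and reduce.
Reduction leaves 4 leading entries, giving rank 4.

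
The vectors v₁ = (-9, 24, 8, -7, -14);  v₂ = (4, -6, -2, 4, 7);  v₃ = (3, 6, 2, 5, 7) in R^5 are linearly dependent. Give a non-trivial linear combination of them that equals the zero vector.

v₁ + 3v₂ - v₃ = 0

Row-reduce the matrix with v₁, v₂, v₃ as columns; the null space gives the coefficients.
A generator of the null space is (1, 3, -1).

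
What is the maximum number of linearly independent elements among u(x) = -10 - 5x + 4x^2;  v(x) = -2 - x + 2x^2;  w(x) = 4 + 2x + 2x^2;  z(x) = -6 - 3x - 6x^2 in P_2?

Use coordinates relative to {1, x, x^2}.
Row-reduce the 4×3 matrix with these as rows.
Exactly 2 pivots survive; hence the rank is 2.
(With 4 elements in a 3-dimensional space the rank is at most 3.)

2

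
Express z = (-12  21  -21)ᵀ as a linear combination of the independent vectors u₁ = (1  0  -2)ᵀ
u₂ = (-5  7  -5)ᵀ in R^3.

Write z = c₁u₁ + c₂u₂ and equate components.
Back-substitution yields (c₁, c₂) = (3, 3).

z = 3u₁ + 3u₂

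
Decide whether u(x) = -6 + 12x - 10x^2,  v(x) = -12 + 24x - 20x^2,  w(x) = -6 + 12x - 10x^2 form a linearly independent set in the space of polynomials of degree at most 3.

linearly dependent

Write each element as a coordinate vector in ℝ⁴ using {1, x, …, x^3}.
Place the vectors as rows of a 3×4 matrix and reduce to echelon form.
The reduction yields 1 nonzero row, so the rank is 1.
Since rank 1 < 3, the set is linearly dependent.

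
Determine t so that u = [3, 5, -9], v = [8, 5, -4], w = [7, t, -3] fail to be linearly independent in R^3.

Dependence holds iff the 3×3 matrix [u v w] is singular.
The determinant works out to 250 - 60*t.
Setting this to zero gives t = 25/6.

t = 25/6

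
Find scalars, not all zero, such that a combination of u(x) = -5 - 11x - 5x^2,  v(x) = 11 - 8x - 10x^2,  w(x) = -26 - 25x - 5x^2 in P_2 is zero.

3u - v - w = 0

Take coordinates with respect to {1, x, x^2}.
Row-reduce the matrix with u, v, w as columns; the null space gives the coefficients.
The free variable yields coefficients (3, -1, -1) (any nonzero multiple also works).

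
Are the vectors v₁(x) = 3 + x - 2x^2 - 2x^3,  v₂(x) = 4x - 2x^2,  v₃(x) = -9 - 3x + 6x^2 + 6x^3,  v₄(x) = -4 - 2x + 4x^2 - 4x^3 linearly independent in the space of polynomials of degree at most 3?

linearly dependent

Take coordinates with respect to the standard basis {1, x, …, x^3}.
One vector is a scalar multiple of another, so the set is dependent.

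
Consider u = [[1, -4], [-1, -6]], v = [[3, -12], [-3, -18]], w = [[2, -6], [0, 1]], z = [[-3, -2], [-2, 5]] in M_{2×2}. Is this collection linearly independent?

Write each element as a coordinate vector in ℝ⁴ using {E₁₁, E₁₂, E₂₁, E₂₂}.
One vector is a scalar multiple of another, so the set is dependent.

linearly dependent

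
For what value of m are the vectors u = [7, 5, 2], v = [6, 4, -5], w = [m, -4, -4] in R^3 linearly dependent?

m = -60/11

The set is linearly dependent precisely when det[u; v; w] = 0.
Cofactor expansion gives det = -33*m - 180.
Setting this to zero gives m = -60/11.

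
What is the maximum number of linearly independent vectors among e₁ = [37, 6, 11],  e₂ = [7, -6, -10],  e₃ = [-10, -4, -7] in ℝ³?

2

Row-reduce the 3×3 matrix with these as rows.
Reduction leaves 2 leading entries, giving rank 2.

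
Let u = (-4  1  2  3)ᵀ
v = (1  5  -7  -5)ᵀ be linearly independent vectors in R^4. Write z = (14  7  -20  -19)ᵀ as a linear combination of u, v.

Write z = α₁u + α₂v and equate components.
The system has the unique solution (α₁, α₂) = (-3, 2).

z = -3u + 2v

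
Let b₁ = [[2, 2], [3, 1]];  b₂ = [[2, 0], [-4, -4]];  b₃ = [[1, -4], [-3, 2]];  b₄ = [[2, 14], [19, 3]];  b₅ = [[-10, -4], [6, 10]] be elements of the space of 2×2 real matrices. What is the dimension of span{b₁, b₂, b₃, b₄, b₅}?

dim = 3

Use coordinates relative to {E₁₁, E₁₂, E₂₁, E₂₂}.
Apply Gaussian elimination to the matrix whose rows are b₁, b₂, b₃, b₄, b₅.
Reduction leaves 3 leading entries, giving rank 3.
(With 5 elements in a 4-dimensional space the rank is at most 4.)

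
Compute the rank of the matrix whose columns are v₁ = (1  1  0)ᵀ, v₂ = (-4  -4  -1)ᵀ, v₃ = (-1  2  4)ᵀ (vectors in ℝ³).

rank 3

Apply Gaussian elimination to the matrix whose rows are v₁, v₂, v₃.
There are 3 pivot columns, so rank = 3.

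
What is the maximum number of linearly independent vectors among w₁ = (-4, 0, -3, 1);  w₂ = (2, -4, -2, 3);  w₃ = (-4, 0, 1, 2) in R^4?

Put the 4×3 matrix [w₁|w₂|w₃] into echelon form.
Reduction leaves 3 leading entries, giving rank 3.

3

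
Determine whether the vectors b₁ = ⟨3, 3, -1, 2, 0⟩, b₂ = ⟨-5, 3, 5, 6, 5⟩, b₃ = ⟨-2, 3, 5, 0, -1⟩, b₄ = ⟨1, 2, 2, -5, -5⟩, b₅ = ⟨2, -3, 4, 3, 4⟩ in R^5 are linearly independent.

linearly independent

Place the vectors as rows of a 5×5 matrix and reduce to echelon form.
The reduction yields 5 nonzero rows, so the rank is 5.
Since rank = 5 (the number of vectors), the set is linearly independent.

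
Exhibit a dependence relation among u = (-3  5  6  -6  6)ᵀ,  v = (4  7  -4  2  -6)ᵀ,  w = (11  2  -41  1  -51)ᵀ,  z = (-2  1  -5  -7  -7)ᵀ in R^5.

Write the vectors as columns of a matrix and find a nonzero vector in its null space.
The free variable yields coefficients (3, -2, 1, -3) (any nonzero multiple also works).

3u - 2v + w - 3z = 0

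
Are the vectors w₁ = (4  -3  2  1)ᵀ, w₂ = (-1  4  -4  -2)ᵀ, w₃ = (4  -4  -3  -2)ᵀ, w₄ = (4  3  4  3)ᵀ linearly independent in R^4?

linearly independent

Form the 4×4 matrix with these as columns; its determinant is -24.
A nonzero determinant means the columns are linearly independent.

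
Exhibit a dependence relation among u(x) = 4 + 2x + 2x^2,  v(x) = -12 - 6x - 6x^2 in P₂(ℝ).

3u + v = 0

Write each element as a vector in ℝ³ using {1, x, x^2}.
Row-reduce the matrix with u, v as columns; the null space gives the coefficients.
The free variable yields coefficients (3, 1) (any nonzero multiple also works).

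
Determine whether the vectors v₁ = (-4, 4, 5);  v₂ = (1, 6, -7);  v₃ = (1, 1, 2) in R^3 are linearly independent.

Form the 3×3 matrix with these as columns; its determinant is -137.
A nonzero determinant means the columns are linearly independent.

linearly independent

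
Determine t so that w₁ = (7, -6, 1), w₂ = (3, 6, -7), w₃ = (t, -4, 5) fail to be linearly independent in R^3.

The set is linearly dependent precisely when det[w₁; w₂; w₃] = 0.
Cofactor expansion gives det = 36*t + 92.
Setting this to zero gives t = -23/9.

t = -23/9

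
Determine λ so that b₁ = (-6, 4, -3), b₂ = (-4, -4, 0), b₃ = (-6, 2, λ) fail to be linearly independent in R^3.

λ = -12/5

Dependence holds iff the 3×3 matrix [b₁ b₂ b₃] is singular.
Cofactor expansion gives det = 40*λ + 96.
This vanishes exactly when λ = -12/5.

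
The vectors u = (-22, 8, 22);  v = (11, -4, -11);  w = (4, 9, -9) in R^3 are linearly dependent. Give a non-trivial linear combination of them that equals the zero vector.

Set up α₁u + … + α₃w = 0 and solve the homogeneous system.
One solution (up to scaling) is (1, 2, 0).

u + 2v = 0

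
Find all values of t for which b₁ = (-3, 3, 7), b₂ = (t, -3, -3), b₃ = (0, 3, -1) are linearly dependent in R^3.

t = 3/2

Dependence holds iff the 3×3 matrix [b₁ b₂ b₃] is singular.
Expanding, det = 24*t - 36.
This vanishes exactly when t = 3/2.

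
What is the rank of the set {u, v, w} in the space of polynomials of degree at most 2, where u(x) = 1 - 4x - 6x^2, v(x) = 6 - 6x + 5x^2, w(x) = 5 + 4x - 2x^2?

Represent each element by its coordinate vector in ℝ³.
Row-reduce the 3×3 matrix with these as rows.
Reduction leaves 3 leading entries, giving rank 3.

rank 3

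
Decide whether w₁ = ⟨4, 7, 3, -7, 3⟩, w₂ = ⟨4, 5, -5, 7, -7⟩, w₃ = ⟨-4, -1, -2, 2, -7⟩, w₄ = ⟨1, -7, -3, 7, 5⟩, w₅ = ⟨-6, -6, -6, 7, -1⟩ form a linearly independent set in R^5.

linearly independent

Place the vectors as rows of a 5×5 matrix and reduce to echelon form.
The reduction yields 5 nonzero rows, so the rank is 5.
Since rank = 5 (the number of vectors), the set is linearly independent.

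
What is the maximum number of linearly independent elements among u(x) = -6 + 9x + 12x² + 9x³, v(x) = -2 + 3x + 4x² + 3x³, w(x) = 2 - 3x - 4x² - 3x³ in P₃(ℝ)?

1

Pass to coordinate vectors with respect to the basis {1, x, …, x³}.
Put the 4×3 matrix [u|v|w] into echelon form.
Reduction leaves 1 leading entry, giving rank 1.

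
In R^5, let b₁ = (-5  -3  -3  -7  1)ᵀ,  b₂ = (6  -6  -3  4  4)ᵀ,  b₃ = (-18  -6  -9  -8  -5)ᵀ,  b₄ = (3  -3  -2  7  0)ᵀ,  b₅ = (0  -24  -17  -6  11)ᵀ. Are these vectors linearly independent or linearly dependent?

Row-reduce the matrix whose columns are b₁, b₂, b₃, b₄, b₅.
The reduction yields 3 nonzero rows, so the rank is 3.
Since rank 3 < 5, the set is linearly dependent.

linearly dependent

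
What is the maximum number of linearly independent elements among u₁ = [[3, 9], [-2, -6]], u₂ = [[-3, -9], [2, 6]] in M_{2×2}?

1

Pass to coordinate vectors with respect to the basis {E₁₁, E₁₂, E₂₁, E₂₂}.
Row-reduce the 2×4 matrix with these as rows.
The echelon form has 1 nonzero row, so the rank is 1.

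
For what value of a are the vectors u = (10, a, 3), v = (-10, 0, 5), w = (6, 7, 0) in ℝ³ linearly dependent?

a = 56/3

The set is linearly dependent precisely when det[u; v; w] = 0.
Cofactor expansion gives det = 30*a - 560.
Setting this to zero gives a = 56/3.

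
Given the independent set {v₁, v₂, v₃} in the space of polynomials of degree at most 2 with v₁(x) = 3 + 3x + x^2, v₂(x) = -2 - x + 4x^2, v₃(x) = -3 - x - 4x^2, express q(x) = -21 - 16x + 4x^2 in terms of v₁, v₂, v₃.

Work in coordinates with respect to the standard basis {1, x, x^2}.
Set up the augmented matrix [v₁ | v₂ | v₃ | q] and row-reduce.
The system has the unique solution (a₁, a₂, a₃) = (-4, 3, 1).

q = -4v₁ + 3v₂ + v₃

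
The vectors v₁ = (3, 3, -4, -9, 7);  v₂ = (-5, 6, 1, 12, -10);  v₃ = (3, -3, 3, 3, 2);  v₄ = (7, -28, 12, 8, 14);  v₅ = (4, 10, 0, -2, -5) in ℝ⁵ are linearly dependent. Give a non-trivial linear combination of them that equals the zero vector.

Set up α₁v₁ + … + α₅v₅ = 0 and solve the homogeneous system.
The free variable yields coefficients (1, 1, -3, 1, 1) (any nonzero multiple also works).

v₁ + v₂ - 3v₃ + v₄ + v₅ = 0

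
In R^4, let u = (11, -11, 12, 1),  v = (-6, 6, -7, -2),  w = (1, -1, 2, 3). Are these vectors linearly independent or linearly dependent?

linearly dependent

Place the vectors as rows of a 3×4 matrix and reduce to echelon form.
The reduction yields 2 nonzero rows, so the rank is 2.
Since rank 2 < 3, the set is linearly dependent.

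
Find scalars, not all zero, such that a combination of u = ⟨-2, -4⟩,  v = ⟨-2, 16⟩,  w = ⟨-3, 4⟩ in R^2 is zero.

Write the vectors as columns of a matrix and find a nonzero vector in its null space.
The free variable yields coefficients (2, 1, -2) (any nonzero multiple also works).

2u + v - 2w = 0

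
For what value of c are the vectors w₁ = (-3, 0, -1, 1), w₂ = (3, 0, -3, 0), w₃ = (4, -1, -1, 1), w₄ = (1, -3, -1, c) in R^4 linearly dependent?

The set is linearly dependent precisely when det[w₁; w₂; w₃; w₄] = 0.
The determinant works out to 12*c - 63.
Solving 12*c - 63 = 0 yields c = 21/4.

c = 21/4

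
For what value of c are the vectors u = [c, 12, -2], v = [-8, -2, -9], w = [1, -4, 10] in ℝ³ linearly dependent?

c = 14

Place the vectors as rows of a 3×3 matrix; dependence ⇔ determinant zero.
The determinant works out to 784 - 56*c.
Setting this to zero gives c = 14.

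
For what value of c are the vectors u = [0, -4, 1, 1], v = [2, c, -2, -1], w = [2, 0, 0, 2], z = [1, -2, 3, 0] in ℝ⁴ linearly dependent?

c = 21/2

Dependence holds iff the 4×4 matrix [u v w z] is singular.
The determinant works out to 8*c - 84.
Setting this to zero gives c = 21/2.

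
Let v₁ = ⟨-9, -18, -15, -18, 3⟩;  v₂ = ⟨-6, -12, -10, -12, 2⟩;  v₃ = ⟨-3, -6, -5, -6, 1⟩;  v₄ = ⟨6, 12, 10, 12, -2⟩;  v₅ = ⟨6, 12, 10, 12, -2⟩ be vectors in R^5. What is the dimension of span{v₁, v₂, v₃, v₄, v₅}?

1

Row-reduce the 5×5 matrix with these as rows.
There is 1 pivot column, so rank = 1.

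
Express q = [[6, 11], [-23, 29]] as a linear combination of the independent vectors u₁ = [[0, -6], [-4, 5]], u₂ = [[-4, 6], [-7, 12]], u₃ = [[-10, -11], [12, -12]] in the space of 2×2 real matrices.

q = u₁ + u₂ - u₃

Work in coordinates with respect to the standard basis {E₁₁, E₁₂, E₂₁, E₂₂}.
Since u₁, u₂, u₃ are independent, the coefficients expressing q are uniquely determined by a linear system.
The system has the unique solution (a₁, a₂, a₃) = (1, 1, -1).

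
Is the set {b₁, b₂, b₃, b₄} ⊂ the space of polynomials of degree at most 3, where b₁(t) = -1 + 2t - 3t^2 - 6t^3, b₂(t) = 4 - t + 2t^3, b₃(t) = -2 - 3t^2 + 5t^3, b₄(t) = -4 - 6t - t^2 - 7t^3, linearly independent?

linearly independent

Take coordinates with respect to the standard basis {1, t, …, t^3}.
The matrix [b₁|b₂|b₃|b₄] has determinant -1132.
A nonzero determinant means the columns are linearly independent.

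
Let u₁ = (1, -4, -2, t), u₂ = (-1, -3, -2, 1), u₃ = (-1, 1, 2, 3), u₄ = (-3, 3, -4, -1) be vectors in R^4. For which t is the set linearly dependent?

The vectors are dependent exactly when the determinant of the matrix with rows u₁, u₂, u₃, u₄ vanishes.
The determinant works out to -40*t - 60.
This vanishes exactly when t = -3/2.

t = -3/2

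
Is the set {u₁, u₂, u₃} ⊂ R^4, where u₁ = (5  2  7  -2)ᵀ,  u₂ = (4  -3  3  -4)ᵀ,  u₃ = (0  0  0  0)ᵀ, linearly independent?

linearly dependent

One of the vectors is the zero vector, so the set is linearly dependent.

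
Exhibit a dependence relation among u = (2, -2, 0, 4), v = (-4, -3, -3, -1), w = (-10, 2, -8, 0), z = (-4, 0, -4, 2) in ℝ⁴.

Set up α₁u + … + α₄z = 0 and solve the homogeneous system.
The free variable yields coefficients (1, 0, 1, -2) (any nonzero multiple also works).

u + w - 2z = 0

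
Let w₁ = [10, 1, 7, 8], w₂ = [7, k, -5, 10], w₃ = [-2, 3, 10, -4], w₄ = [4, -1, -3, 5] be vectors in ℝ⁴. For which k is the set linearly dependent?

Place the vectors as rows of a 4×4 matrix; dependence ⇔ determinant zero.
Cofactor expansion gives det = 66*k + 77.
Solving 66*k + 77 = 0 yields k = -7/6.

k = -7/6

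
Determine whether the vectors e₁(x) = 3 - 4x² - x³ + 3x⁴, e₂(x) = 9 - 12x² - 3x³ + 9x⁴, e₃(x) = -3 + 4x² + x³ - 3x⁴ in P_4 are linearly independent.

Take coordinates with respect to the standard basis {1, x, …, x⁴}.
Place the vectors as rows of a 3×5 matrix and reduce to echelon form.
The reduction yields 1 nonzero row, so the rank is 1.
Since rank 1 < 3, the set is linearly dependent.

linearly dependent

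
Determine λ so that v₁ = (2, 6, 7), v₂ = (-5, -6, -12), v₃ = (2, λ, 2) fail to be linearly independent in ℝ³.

λ = -24/11

Place the vectors as rows of a 3×3 matrix; dependence ⇔ determinant zero.
Cofactor expansion gives det = -11*λ - 24.
This vanishes exactly when λ = -24/11.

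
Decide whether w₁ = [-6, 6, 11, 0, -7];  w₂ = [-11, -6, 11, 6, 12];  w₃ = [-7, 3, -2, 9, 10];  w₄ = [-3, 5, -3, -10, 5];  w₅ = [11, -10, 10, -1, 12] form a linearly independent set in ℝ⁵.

linearly independent

The matrix [w₁|w₂|w₃|w₄|w₅] has determinant 618471.
A nonzero determinant means the columns are linearly independent.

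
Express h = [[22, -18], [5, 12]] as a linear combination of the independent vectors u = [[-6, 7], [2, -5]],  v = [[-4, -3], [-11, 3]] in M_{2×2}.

h = -3u - v

Identify each element with its coordinate vector in ℝ⁴ via {E₁₁, E₁₂, E₂₁, E₂₂}.
Write h = α₁u + α₂v and equate components.
Back-substitution yields (α₁, α₂) = (-3, -1).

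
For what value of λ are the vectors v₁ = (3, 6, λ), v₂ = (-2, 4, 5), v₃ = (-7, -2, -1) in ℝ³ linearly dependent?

λ = 51/8

Place the vectors as rows of a 3×3 matrix; dependence ⇔ determinant zero.
Expanding, det = 32*λ - 204.
This vanishes exactly when λ = 51/8.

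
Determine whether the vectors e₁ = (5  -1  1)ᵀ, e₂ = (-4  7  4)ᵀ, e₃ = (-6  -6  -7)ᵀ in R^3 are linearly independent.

Form the 3×3 matrix with these as columns; its determinant is -7.
A nonzero determinant means the columns are linearly independent.

linearly independent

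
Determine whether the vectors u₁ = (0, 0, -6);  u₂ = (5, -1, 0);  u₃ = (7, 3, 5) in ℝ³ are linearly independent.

linearly independent

Row-reduce the matrix whose columns are u₁, u₂, u₃.
The reduction yields 3 nonzero rows, so the rank is 3.
Since rank = 3 (the number of vectors), the set is linearly independent.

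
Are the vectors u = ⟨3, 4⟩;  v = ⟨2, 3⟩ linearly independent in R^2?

The matrix [u|v] has determinant 1.
A nonzero determinant means the columns are linearly independent.

linearly independent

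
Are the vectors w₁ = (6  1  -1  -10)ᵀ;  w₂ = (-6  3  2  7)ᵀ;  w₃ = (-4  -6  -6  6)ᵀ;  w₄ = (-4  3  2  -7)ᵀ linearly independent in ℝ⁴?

linearly independent

Form the 4×4 matrix with these as columns; its determinant is 1444.
A nonzero determinant means the columns are linearly independent.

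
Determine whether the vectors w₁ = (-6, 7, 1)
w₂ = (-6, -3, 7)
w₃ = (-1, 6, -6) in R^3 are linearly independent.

linearly independent

Row-reduce the matrix whose columns are w₁, w₂, w₃.
The reduction yields 3 nonzero rows, so the rank is 3.
Since rank = 3 (the number of vectors), the set is linearly independent.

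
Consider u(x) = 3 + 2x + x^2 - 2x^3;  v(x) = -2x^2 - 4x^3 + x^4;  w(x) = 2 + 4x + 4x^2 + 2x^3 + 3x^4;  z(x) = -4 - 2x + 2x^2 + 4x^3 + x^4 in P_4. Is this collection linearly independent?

linearly independent

Write each element as a coordinate vector in ℝ⁵ using {1, x, …, x^4}.
Place the vectors as rows of a 4×5 matrix and reduce to echelon form.
The reduction yields 4 nonzero rows, so the rank is 4.
Since rank = 4 (the number of vectors), the set is linearly independent.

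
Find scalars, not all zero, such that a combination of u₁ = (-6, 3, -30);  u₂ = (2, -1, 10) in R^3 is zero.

Set up α₁u₁ + α₂u₂ = 0 and solve the homogeneous system.
The free variable yields coefficients (1, 3) (any nonzero multiple also works).

u₁ + 3u₂ = 0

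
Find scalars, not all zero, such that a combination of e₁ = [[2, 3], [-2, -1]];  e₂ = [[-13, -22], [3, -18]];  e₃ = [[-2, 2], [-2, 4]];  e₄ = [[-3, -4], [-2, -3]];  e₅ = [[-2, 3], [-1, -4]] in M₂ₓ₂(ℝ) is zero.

3e₁ + e₂ + 2e₃ - 3e₄ - e₅ = 0

Take coordinates with respect to {E₁₁, E₁₂, E₂₁, E₂₂}.
Write the vectors as columns of a matrix and find a nonzero vector in its null space.
The free variable yields coefficients (3, 1, 2, -3, -1) (any nonzero multiple also works).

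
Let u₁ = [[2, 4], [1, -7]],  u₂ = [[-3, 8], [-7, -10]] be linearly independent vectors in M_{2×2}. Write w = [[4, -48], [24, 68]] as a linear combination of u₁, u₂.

w = -4u₁ - 4u₂

Work in coordinates with respect to the standard basis {E₁₁, E₁₂, E₂₁, E₂₂}.
Write w = c₁u₁ + c₂u₂ and equate components.
The system has the unique solution (c₁, c₂) = (-4, -4).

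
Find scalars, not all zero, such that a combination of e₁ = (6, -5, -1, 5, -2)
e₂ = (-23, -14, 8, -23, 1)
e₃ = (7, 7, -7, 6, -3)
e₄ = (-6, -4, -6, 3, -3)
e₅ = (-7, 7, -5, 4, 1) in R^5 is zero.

Set up α₁e₁ + … + α₅e₅ = 0 and solve the homogeneous system.
A generator of the null space is (3, 1, 1, -2, 2).

3e₁ + e₂ + e₃ - 2e₄ + 2e₅ = 0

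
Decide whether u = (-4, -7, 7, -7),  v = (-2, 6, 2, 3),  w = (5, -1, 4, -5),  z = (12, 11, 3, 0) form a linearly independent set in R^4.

Row-reduce the matrix whose columns are u, v, w, z.
The reduction yields 3 nonzero rows, so the rank is 3.
Since rank 3 < 4, the set is linearly dependent.

linearly dependent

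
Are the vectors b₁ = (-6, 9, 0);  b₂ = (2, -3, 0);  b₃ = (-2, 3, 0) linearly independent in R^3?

The matrix [b₁|b₂|b₃] has determinant 0.
A zero determinant means the columns are linearly dependent.

linearly dependent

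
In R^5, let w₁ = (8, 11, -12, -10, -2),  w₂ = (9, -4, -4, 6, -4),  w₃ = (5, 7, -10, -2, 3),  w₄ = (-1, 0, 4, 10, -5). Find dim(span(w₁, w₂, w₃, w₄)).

Put the 5×4 matrix [w₁|w₂|w₃|w₄] into echelon form.
There are 4 pivot columns, so rank = 4.

dim = 4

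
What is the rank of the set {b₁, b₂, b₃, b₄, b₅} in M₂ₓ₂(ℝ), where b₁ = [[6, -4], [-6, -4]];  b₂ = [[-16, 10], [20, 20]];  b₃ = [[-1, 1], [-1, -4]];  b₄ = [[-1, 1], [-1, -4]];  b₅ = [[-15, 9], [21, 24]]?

Use coordinates relative to {E₁₁, E₁₂, E₂₁, E₂₂}.
Put the 4×5 matrix [b₁|b₂|b₃|b₄|b₅] into echelon form.
There are 2 pivot columns, so rank = 2.
(With 5 elements in a 4-dimensional space the rank is at most 4.)

2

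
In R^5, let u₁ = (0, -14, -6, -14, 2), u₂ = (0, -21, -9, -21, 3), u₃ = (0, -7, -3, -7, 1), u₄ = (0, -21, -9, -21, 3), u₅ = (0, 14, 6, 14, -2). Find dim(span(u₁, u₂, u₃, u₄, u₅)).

Form the matrix with u₁, u₂, u₃, u₄, u₅ as columns and reduce.
The echelon form has 1 nonzero row, so the rank is 1.

1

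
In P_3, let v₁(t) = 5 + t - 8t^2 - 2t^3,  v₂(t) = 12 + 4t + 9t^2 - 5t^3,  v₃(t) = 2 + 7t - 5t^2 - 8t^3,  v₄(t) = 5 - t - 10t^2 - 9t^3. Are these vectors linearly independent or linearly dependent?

linearly independent

Take coordinates with respect to the standard basis {1, t, …, t^3}.
Row-reduce the matrix whose columns are v₁, v₂, v₃, v₄.
The reduction yields 4 nonzero rows, so the rank is 4.
Since rank = 4 (the number of vectors), the set is linearly independent.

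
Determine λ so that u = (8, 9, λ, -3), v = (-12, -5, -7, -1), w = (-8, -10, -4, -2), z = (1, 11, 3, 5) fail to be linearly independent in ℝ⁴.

λ = -13/7

The set is linearly dependent precisely when det[u; v; w; z] = 0.
Expanding, det = 224*λ + 416.
Solving 224*λ + 416 = 0 yields λ = -13/7.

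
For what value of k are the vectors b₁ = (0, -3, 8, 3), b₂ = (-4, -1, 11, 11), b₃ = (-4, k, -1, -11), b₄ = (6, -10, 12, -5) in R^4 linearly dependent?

k = 21

Dependence holds iff the 4×4 matrix [b₁ b₂ b₃ b₄] is singular.
The determinant works out to 546 - 26*k.
This vanishes exactly when k = 21.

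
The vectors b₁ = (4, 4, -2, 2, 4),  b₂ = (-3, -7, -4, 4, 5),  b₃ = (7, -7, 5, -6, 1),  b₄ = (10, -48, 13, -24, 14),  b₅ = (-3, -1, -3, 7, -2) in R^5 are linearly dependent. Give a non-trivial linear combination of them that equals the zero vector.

Row-reduce the matrix with b₁, b₂, b₃, b₄, b₅ as columns; the null space gives the coefficients.
A generator of the null space is (2, -3, -3, 1, 2).

2b₁ - 3b₂ - 3b₃ + b₄ + 2b₅ = 0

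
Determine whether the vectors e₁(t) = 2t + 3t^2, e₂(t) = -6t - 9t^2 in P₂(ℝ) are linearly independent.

Take coordinates with respect to the standard basis {1, t, t^2}.
Row-reduce the matrix whose columns are e₁, e₂.
The reduction yields 1 nonzero row, so the rank is 1.
Since rank 1 < 2, the set is linearly dependent.

linearly dependent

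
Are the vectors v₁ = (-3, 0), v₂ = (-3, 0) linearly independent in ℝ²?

Two of the vectors are equal, giving an immediate dependence.

linearly dependent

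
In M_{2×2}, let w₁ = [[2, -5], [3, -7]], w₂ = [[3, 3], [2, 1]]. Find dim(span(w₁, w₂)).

Represent each element by its coordinate vector in ℝ⁴.
Apply Gaussian elimination to the matrix whose rows are w₁, w₂.
Reduction leaves 2 leading entries, giving rank 2.

2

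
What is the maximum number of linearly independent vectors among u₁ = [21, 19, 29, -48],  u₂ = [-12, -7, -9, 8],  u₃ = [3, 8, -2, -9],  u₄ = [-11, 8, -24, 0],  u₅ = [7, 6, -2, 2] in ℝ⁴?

Put the 4×5 matrix [u₁|u₂|u₃|u₄|u₅] into echelon form.
Exactly 3 pivots survive; hence the rank is 3.
(With 5 elements in a 4-dimensional space the rank is at most 4.)

3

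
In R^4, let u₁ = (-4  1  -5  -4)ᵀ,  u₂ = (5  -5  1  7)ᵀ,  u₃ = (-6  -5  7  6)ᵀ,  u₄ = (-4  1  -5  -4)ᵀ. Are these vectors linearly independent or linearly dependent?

Two of the vectors are equal, giving an immediate dependence.

linearly dependent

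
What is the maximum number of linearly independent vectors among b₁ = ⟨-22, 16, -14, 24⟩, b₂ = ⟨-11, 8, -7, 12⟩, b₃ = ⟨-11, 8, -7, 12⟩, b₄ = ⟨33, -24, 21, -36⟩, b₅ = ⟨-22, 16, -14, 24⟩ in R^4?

Form the matrix with b₁, b₂, b₃, b₄, b₅ as columns and reduce.
Exactly 1 pivot survives; hence the rank is 1.
(With 5 elements in a 4-dimensional space the rank is at most 4.)

1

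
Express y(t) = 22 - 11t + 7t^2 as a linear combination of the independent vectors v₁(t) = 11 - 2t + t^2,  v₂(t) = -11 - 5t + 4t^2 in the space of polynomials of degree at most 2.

Take coordinate vectors relative to {1, t, t^2}.
Write y = a₁v₁ + a₂v₂ and equate components.
Row-reducing the augmented matrix gives the unique coefficients (a₁, a₂) = (3, 1).

y = 3v₁ + v₂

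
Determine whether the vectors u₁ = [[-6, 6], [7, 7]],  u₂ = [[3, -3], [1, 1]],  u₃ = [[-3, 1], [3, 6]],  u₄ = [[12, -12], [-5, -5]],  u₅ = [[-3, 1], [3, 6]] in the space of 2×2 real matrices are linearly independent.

Take coordinates with respect to the standard basis {E₁₁, E₁₂, E₂₁, E₂₂}.
There are 5 vectors in a 4-dimensional space, so they cannot be linearly independent.

linearly dependent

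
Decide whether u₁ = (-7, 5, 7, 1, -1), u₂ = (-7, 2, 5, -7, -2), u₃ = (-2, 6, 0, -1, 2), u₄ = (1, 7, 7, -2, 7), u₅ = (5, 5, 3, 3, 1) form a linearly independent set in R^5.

Place the vectors as rows of a 5×5 matrix and reduce to echelon form.
The reduction yields 5 nonzero rows, so the rank is 5.
Since rank = 5 (the number of vectors), the set is linearly independent.

linearly independent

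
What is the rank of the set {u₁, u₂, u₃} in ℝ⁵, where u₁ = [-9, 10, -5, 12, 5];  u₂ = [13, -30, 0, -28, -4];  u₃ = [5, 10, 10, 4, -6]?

2

Put the 5×3 matrix [u₁|u₂|u₃] into echelon form.
Reduction leaves 2 leading entries, giving rank 2.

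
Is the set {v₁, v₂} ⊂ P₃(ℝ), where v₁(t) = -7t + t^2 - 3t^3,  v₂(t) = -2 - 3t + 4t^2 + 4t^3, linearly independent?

linearly independent

Take coordinates with respect to the standard basis {1, t, …, t^3}.
Place the vectors as rows of a 2×4 matrix and reduce to echelon form.
The reduction yields 2 nonzero rows, so the rank is 2.
Since rank = 2 (the number of vectors), the set is linearly independent.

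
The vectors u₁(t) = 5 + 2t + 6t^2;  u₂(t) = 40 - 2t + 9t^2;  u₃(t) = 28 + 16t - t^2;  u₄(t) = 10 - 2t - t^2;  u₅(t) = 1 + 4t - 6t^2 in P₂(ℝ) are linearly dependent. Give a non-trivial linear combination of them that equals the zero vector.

2u₁ - u₂ + 3u₄ = 0

Take coordinates with respect to {1, t, t^2}.
Set up α₁u₁ + … + α₅u₅ = 0 and solve the homogeneous system.
The free variable yields coefficients (2, -1, 0, 3, 0) (any nonzero multiple also works).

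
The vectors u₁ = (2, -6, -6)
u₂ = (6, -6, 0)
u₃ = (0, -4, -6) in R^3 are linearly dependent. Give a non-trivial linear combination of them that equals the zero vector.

Write the vectors as columns of a matrix and find a nonzero vector in its null space.
A generator of the null space is (3, -1, -3).

3u₁ - u₂ - 3u₃ = 0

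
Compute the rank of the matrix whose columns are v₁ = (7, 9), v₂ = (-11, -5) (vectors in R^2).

2

Row-reduce the 2×2 matrix with these as rows.
There are 2 pivot columns, so rank = 2.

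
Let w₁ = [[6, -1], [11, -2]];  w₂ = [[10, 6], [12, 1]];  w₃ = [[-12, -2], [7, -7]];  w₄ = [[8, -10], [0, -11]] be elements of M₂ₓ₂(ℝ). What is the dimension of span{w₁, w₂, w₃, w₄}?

dim = 4

Pass to coordinate vectors with respect to the basis {E₁₁, E₁₂, E₂₁, E₂₂}.
Put the 4×4 matrix [w₁|w₂|w₃|w₄] into echelon form.
Reduction leaves 4 leading entries, giving rank 4.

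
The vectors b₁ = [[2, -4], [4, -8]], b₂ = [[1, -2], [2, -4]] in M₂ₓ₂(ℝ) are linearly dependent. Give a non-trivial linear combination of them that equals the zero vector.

b₁ - 2b₂ = 0

Pass to coordinate vectors relative to the basis {E₁₁, E₁₂, E₂₁, E₂₂}.
Row-reduce the matrix with b₁, b₂ as columns; the null space gives the coefficients.
One solution (up to scaling) is (1, -2).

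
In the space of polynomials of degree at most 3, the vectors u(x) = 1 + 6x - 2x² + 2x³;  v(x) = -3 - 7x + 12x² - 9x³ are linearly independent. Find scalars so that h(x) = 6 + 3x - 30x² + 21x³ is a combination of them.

h = -3u - 3v

Work in coordinates with respect to the standard basis {1, x, …, x³}.
Since u, v are independent, the coefficients expressing h are uniquely determined by a linear system.
Row-reducing the augmented matrix gives the unique coefficients (α₁, α₂) = (-3, -3).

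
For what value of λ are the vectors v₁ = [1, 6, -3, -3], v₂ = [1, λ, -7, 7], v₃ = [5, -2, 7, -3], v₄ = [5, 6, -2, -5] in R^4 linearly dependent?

Place the vectors as rows of a 4×4 matrix; dependence ⇔ determinant zero.
Expanding, det = 64*λ + 608.
Solving 64*λ + 608 = 0 yields λ = -19/2.

λ = -19/2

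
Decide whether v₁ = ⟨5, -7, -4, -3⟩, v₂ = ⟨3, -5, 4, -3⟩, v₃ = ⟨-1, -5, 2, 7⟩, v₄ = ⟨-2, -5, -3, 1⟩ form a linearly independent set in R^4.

linearly independent

Form the 4×4 matrix with these as columns; its determinant is -1988.
A nonzero determinant means the columns are linearly independent.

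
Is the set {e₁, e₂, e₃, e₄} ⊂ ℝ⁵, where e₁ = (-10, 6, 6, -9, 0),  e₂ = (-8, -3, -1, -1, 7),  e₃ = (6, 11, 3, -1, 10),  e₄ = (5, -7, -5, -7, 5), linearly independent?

Row-reduce the matrix whose columns are e₁, e₂, e₃, e₄.
The reduction yields 4 nonzero rows, so the rank is 4.
Since rank = 4 (the number of vectors), the set is linearly independent.

linearly independent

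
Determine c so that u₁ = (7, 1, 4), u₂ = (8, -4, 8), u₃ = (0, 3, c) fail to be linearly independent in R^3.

Dependence holds iff the 3×3 matrix [u₁ u₂ u₃] is singular.
Expanding, det = -36*c - 72.
Solving -36*c - 72 = 0 yields c = -2.

c = -2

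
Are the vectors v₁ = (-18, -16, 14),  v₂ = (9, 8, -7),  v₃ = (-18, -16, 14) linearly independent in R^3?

Place the vectors as rows of a 3×3 matrix and reduce to echelon form.
The reduction yields 1 nonzero row, so the rank is 1.
Since rank 1 < 3, the set is linearly dependent.
Indeed v₁ + 2v₂ = 0.

linearly dependent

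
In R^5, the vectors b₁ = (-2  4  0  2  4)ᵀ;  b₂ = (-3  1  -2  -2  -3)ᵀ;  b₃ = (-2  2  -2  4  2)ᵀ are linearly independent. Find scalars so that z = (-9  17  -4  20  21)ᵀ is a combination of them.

Since b₁, b₂, b₃ are independent, the coefficients expressing z are uniquely determined by a linear system.
The system has the unique solution (a₁, a₂, a₃) = (3, -1, 3).

z = 3b₁ - b₂ + 3b₃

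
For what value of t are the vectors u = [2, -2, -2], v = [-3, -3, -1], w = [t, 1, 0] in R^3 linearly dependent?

t = 2

The vectors are dependent exactly when the determinant of the matrix with rows u, v, w vanishes.
Expanding, det = 8 - 4*t.
Solving 8 - 4*t = 0 yields t = 2.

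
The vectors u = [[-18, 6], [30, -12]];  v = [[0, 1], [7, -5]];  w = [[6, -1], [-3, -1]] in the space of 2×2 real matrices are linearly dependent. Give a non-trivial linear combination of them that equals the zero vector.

Pass to coordinate vectors relative to the basis {E₁₁, E₁₂, E₂₁, E₂₂}.
Set up α₁u + … + α₃w = 0 and solve the homogeneous system.
The free variable yields coefficients (1, -3, 3) (any nonzero multiple also works).

u - 3v + 3w = 0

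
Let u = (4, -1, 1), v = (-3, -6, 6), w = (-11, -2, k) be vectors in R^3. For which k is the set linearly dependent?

Place the vectors as rows of a 3×3 matrix; dependence ⇔ determinant zero.
Expanding, det = 54 - 27*k.
Solving 54 - 27*k = 0 yields k = 2.

k = 2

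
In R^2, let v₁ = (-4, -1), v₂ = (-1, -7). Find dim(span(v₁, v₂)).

2

Form the matrix with v₁, v₂ as columns and reduce.
Reduction leaves 2 leading entries, giving rank 2.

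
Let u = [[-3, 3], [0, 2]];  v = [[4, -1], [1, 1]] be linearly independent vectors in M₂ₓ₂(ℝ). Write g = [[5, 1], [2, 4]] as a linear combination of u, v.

g = u + 2v

Take coordinate vectors relative to {E₁₁, E₁₂, E₂₁, E₂₂}.
Since u, v are independent, the coefficients expressing g are uniquely determined by a linear system.
Back-substitution yields (c₁, c₂) = (1, 2).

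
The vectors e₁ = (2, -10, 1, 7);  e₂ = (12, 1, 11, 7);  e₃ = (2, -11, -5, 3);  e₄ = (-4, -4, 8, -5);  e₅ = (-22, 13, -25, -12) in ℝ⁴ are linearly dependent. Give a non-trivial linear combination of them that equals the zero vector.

Write the vectors as columns of a matrix and find a nonzero vector in its null space.
The free variable yields coefficients (0, 2, 1, 1, 1) (any nonzero multiple also works).

2e₂ + e₃ + e₄ + e₅ = 0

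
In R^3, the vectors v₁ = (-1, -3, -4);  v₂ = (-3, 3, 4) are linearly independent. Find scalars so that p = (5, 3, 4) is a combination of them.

p = -2v₁ - v₂

Write p = α₁v₁ + α₂v₂ and equate components.
Back-substitution yields (α₁, α₂) = (-2, -1).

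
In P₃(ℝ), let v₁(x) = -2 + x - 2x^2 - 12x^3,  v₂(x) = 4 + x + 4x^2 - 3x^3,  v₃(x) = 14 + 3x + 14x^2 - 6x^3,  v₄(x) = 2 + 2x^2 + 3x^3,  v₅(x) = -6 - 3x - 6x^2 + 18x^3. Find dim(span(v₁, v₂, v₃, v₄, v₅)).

Pass to coordinate vectors with respect to the basis {1, x, …, x^3}.
Form the matrix with v₁, v₂, v₃, v₄, v₅ as columns and reduce.
There are 2 pivot columns, so rank = 2.
(With 5 elements in a 4-dimensional space the rank is at most 4.)

dim = 2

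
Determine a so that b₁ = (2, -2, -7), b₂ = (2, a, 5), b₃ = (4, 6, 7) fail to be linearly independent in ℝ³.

Dependence holds iff the 3×3 matrix [b₁ b₂ b₃] is singular.
The determinant works out to 42*a - 156.
Solving 42*a - 156 = 0 yields a = 26/7.

a = 26/7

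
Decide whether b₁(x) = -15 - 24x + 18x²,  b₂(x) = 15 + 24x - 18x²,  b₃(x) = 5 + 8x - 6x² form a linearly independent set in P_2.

Take coordinates with respect to the standard basis {1, x, x²}.
Place the vectors as rows of a 3×3 matrix and reduce to echelon form.
The reduction yields 1 nonzero row, so the rank is 1.
Since rank 1 < 3, the set is linearly dependent.

linearly dependent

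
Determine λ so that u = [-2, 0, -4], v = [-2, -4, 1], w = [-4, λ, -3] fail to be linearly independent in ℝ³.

The vectors are dependent exactly when the determinant of the matrix with rows u, v, w vanishes.
The determinant works out to 10*λ + 40.
This vanishes exactly when λ = -4.

λ = -4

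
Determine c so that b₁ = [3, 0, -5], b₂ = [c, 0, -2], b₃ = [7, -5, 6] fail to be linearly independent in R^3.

c = 6/5

Dependence holds iff the 3×3 matrix [b₁ b₂ b₃] is singular.
Cofactor expansion gives det = 25*c - 30.
Setting this to zero gives c = 6/5.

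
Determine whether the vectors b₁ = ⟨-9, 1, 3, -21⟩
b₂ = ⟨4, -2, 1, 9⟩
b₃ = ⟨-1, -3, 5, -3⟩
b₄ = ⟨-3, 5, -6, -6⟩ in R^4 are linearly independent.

Place the vectors as rows of a 4×4 matrix and reduce to echelon form.
The reduction yields 2 nonzero rows, so the rank is 2.
Since rank 2 < 4, the set is linearly dependent.

linearly dependent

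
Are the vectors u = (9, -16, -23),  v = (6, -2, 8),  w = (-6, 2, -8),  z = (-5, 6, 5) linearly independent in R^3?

linearly dependent

There are 4 vectors in a 3-dimensional space, so they cannot be linearly independent.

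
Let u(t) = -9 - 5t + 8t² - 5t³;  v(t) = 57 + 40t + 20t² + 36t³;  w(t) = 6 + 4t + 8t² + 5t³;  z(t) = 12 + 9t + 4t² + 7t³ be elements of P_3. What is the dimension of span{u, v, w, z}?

Pass to coordinate vectors with respect to the basis {1, t, …, t³}.
Apply Gaussian elimination to the matrix whose rows are u, v, w, z.
Exactly 3 pivots survive; hence the rank is 3.

3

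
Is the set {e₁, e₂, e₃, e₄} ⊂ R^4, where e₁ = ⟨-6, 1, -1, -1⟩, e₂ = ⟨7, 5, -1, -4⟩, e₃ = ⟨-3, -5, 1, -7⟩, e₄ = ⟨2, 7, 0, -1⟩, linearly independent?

linearly independent

Row-reduce the matrix whose columns are e₁, e₂, e₃, e₄.
The reduction yields 4 nonzero rows, so the rank is 4.
Since rank = 4 (the number of vectors), the set is linearly independent.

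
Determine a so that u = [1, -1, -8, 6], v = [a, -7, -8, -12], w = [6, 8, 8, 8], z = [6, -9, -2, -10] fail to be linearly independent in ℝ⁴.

a = -39/2

Place the vectors as rows of a 4×4 matrix; dependence ⇔ determinant zero.
The determinant works out to -336*a - 6552.
Setting this to zero gives a = -39/2.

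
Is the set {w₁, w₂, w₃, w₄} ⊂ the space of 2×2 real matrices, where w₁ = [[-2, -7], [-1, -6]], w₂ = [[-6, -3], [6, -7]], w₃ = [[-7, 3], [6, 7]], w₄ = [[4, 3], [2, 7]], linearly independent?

linearly independent

Write each element as a coordinate vector in ℝ⁴ using {E₁₁, E₁₂, E₂₁, E₂₂}.
Form the 4×4 matrix with these as columns; its determinant is 2480.
A nonzero determinant means the columns are linearly independent.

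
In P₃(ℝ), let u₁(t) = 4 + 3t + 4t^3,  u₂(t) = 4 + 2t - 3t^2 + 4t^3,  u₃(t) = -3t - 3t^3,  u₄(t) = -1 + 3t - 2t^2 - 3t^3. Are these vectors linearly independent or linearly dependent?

Write each element as a coordinate vector in ℝ⁴ using {1, t, …, t^3}.
Form the 4×4 matrix with these as columns; its determinant is 231.
A nonzero determinant means the columns are linearly independent.

linearly independent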